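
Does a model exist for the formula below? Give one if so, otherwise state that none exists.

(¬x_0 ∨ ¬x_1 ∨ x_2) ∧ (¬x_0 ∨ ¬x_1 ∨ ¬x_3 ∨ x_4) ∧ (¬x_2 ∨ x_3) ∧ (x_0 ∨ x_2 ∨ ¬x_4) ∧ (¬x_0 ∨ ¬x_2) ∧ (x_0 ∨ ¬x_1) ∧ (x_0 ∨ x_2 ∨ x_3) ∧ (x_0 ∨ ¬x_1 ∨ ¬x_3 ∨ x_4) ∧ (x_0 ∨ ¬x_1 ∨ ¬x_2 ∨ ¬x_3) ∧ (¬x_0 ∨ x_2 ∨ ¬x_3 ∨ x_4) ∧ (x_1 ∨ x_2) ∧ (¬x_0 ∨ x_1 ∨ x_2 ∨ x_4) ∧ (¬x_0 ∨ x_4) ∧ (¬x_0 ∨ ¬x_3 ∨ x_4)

Try x_0 = True:
  (¬x_0 ∨ ¬x_2) forces x_2 = False.
  (¬x_0 ∨ ¬x_1 ∨ x_2) forces x_1 = False.
  clause (x_1 ∨ x_2) is falsified — backtrack.
So x_0 = False.
  then (x_0 ∨ ¬x_1) forces x_1 = False.
  then (x_1 ∨ x_2) forces x_2 = True.
  then (¬x_2 ∨ x_3) forces x_3 = True.
Set x_4 = True.
All clauses satisfied.

x_0=F; x_1=F; x_2=T; x_3=T; x_4=T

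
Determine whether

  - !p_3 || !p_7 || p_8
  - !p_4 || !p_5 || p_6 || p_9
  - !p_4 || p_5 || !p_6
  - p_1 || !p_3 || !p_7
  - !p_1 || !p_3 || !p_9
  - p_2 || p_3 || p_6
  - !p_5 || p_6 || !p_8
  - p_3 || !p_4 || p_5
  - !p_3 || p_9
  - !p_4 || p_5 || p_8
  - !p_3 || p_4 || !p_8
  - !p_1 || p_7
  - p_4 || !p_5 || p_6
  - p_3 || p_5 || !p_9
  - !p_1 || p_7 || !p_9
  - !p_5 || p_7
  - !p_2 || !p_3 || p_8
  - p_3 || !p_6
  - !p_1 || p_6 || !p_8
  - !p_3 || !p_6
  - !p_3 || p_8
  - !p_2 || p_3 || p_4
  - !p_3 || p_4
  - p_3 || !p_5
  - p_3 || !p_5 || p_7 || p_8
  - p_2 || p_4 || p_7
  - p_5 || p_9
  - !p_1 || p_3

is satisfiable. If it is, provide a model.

p_1: False; p_2: False; p_3: True; p_4: True; p_5: False; p_6: False; p_7: False; p_8: True; p_9: True

Set p_1 = False.
Set p_2 = False.
Try p_3 = False:
  (p_2 || p_3 || p_6) forces p_6 = True.
  clause (p_3 || !p_6) is falsified — backtrack.
So p_3 = True.
  then (p_1 || !p_3 || !p_7) forces p_7 = False.
  then (!p_3 || p_9) forces p_9 = True.
  then (!p_5 || p_7) forces p_5 = False.
  then (!p_3 || !p_6) forces p_6 = False.
  then (!p_3 || p_8) forces p_8 = True.
  then (!p_3 || p_4) forces p_4 = True.
All clauses satisfied.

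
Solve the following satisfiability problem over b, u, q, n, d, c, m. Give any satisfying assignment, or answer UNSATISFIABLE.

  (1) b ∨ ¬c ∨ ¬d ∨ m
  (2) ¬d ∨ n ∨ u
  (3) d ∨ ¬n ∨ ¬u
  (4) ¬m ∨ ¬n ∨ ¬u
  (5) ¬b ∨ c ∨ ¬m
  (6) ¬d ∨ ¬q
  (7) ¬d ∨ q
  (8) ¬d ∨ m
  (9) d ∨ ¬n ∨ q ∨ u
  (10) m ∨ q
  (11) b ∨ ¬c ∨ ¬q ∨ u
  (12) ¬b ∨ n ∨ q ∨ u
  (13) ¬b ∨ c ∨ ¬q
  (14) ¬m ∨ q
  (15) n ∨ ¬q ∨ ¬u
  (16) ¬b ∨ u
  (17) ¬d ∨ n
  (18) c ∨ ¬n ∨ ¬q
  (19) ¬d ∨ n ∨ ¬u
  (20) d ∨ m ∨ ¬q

Set b = False.
Set u = False.
Set q = True.
  then (¬d ∨ ¬q) forces d = False.
  then (b ∨ ¬c ∨ ¬q ∨ u) forces c = False.
  then (c ∨ ¬n ∨ ¬q) forces n = False.
  then (d ∨ m ∨ ¬q) forces m = True.
All clauses satisfied.

b = False, u = False, q = True, n = False, d = False, c = False, m = True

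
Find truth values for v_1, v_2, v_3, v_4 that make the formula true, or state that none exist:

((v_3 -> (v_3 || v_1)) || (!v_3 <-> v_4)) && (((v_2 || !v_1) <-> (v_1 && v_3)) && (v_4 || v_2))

v_1: True; v_2: True; v_3: True; v_4: True

  (v_3 -> (v_3 || v_1)) || (!v_3 <-> v_4) = True
    v_3 -> (v_3 || v_1) = True
      v_3 || v_1 = True
    !v_3 <-> v_4 = False
      !v_3 = False
  ((v_2 || !v_1) <-> (v_1 && v_3)) && (v_4 || v_2) = True
    (v_2 || !v_1) <-> (v_1 && v_3) = True
      v_2 || !v_1 = True
        !v_1 = False
      v_1 && v_3 = True
    v_4 || v_2 = True
Both conjuncts True, so the formula holds.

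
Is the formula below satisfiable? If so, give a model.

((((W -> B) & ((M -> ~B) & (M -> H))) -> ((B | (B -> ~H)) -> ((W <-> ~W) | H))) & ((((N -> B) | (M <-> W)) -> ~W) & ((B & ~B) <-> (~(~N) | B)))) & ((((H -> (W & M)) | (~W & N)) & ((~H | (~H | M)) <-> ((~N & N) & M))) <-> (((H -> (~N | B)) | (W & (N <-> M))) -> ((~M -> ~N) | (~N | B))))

Case B = True: the conjunct (B & ~B) <-> (~(~N) | B) becomes (True & False) <-> (~(~N) | True) = False.
Case B = False: the formula simplifies to (((~W & (M -> H)) -> ((W <-> ~W) | H)) & (((~N | (M <-> W)) -> ~W) & ~N)) & ((((H -> (W & M)) | (~W & N)) & ((~H | (~H | M)) <-> ((~N & N) & M))) <-> (((H -> ~N) | (W & (N <-> M))) -> ((~M -> ~N) | ~N))).
  N = True: the conjunct ~N is False.
  N = False: simplifies to (((~W & (M -> H)) -> ((W <-> ~W) | H)) & ~W) & ((H -> (W & M)) & ~((~H | (~H | M)))).
    H = True: simplifies to ~W & ((W & M) & ~M).
      W = True: the conjunct ~W is False.
      W = False: the conjunct W is False.
    H = False: the conjunct ~((~H | (~H | M))) becomes ~((True | True)) = False.
Both cases fail — unsatisfiable.

UNSATISFIABLE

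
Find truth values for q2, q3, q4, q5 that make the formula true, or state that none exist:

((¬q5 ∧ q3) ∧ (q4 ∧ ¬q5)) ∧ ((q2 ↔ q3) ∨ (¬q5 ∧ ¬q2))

q2=T; q3=T; q4=T; q5=F

  (¬q5 ∧ q3) ∧ (q4 ∧ ¬q5) = True
    ¬q5 ∧ q3 = True
      ¬q5 = True
    q4 ∧ ¬q5 = True
      ¬q5 = True
  (q2 ↔ q3) ∨ (¬q5 ∧ ¬q2) = True
    q2 ↔ q3 = True
    ¬q5 ∧ ¬q2 = False
      ¬q5 = True
      ¬q2 = False
Both conjuncts True, so the formula holds.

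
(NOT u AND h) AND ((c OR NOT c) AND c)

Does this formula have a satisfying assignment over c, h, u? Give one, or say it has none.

c: True; h: True; u: False

  NOT u AND h = True
    NOT u = True
  (c OR NOT c) AND c = True
    c OR NOT c = True
      NOT c = False
Both conjuncts True, so the formula holds.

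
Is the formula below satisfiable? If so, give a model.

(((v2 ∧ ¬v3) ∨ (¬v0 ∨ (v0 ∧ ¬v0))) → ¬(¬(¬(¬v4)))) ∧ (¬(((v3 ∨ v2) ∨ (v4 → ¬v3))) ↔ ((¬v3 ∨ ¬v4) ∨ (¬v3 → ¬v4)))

The conjunct ¬(((v3 ∨ v2) ∨ (v4 → ¬v3))) ↔ ((¬v3 ∨ ¬v4) ∨ (¬v3 → ¬v4)) is unsatisfiable on its own:
  v2=F, v3=F, v4=F: evaluates to False.
  v2=F, v3=F, v4=T: evaluates to False.
  v2=F, v3=T, v4=F: evaluates to False.
  v2=F, v3=T, v4=T: evaluates to False.
  v2=T, v3=F, v4=F: evaluates to False.
  v2=T, v3=F, v4=T: evaluates to False.
  v2=T, v3=T, v4=F: evaluates to False.
  v2=T, v3=T, v4=T: evaluates to False.
So the whole conjunction is unsatisfiable.

Unsatisfiable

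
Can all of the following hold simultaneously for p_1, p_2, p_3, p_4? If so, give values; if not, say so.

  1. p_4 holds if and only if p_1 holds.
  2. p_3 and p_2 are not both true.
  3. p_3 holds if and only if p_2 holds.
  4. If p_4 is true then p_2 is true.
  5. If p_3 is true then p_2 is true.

p_1=F, p_2=F, p_3=F, p_4=F

  (1) p_4=F, p_1=F — same ✓
  (2) p_3=F, p_2=F — not both ✓
  (3) p_3=F, p_2=F — same ✓
  (4) p_4=F ⇒ p_2: vacuous ✓
  (5) p_3=F ⇒ p_2: vacuous ✓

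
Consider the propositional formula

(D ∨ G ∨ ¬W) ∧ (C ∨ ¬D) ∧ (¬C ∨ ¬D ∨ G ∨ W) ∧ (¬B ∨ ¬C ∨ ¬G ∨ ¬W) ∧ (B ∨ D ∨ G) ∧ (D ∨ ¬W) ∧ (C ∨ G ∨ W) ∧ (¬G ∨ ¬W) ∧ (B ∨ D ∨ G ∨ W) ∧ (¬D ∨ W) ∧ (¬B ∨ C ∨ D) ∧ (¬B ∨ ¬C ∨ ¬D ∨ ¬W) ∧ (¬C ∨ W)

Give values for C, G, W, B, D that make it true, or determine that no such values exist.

C = True, G = False, W = True, B = False, D = True

Set C = True.
  then (¬C ∨ W) forces W = True.
  then (D ∨ ¬W) forces D = True.
  then (¬G ∨ ¬W) forces G = False.
  then (¬B ∨ ¬C ∨ ¬D ∨ ¬W) forces B = False.
All clauses satisfied.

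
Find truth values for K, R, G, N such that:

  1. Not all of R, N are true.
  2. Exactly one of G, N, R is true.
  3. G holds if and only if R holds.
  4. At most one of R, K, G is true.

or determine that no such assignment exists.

K: False, R: False, G: False, N: True

  (1) {R, N}: 1/2 true — not all ✓
  (2) {G, N, R}: 1 true — exactly one ✓
  (3) G=F, R=F — same ✓
  (4) {R, K, G}: 0 true — at most one ✓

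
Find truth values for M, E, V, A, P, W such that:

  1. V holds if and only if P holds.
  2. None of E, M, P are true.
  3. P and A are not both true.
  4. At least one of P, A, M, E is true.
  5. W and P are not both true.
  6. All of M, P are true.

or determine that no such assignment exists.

Case M = True:
  Constraint (2) is violated (M=T) — contradiction.
Case M = False:
  Constraint (6) is violated (M=F) — contradiction.
Both cases fail — unsatisfiable.

Unsatisfiable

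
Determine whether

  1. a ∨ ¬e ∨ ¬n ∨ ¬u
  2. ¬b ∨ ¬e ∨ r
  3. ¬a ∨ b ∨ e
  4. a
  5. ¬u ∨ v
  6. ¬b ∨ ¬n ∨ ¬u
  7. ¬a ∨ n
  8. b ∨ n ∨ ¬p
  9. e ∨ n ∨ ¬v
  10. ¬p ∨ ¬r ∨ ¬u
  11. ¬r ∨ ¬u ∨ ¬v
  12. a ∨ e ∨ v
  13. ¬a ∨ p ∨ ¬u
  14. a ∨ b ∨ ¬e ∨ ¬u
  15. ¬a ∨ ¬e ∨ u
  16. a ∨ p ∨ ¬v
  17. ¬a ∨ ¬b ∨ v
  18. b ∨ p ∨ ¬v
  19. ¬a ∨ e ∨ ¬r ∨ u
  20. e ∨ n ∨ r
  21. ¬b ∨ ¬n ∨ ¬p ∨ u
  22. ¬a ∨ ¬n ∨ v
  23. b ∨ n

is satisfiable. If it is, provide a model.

b: True, u: False, v: True, a: True, r: False, n: True, p: False, e: False

Unit clause (a) forces a = True.
In (¬a ∨ n) only n is left, so n = True.
In (¬a ∨ ¬n ∨ v) only v is left, so v = True.
Set b = True.
  then (¬b ∨ ¬n ∨ ¬u) forces u = False.
  then (¬a ∨ ¬e ∨ u) forces e = False.
  then (¬a ∨ e ∨ ¬r ∨ u) forces r = False.
  then (¬b ∨ ¬n ∨ ¬p ∨ u) forces p = False.
All clauses satisfied.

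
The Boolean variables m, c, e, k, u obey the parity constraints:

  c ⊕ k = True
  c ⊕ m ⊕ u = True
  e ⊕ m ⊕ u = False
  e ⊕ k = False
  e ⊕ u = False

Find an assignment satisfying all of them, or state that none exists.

m: False, c: False, e: True, k: True, u: True

c ⊕ k = F ⊕ T = True ✓
c ⊕ m ⊕ u = F ⊕ F ⊕ T = True ✓
e ⊕ m ⊕ u = T ⊕ F ⊕ T = False ✓
e ⊕ k = T ⊕ T = False ✓
e ⊕ u = T ⊕ T = False ✓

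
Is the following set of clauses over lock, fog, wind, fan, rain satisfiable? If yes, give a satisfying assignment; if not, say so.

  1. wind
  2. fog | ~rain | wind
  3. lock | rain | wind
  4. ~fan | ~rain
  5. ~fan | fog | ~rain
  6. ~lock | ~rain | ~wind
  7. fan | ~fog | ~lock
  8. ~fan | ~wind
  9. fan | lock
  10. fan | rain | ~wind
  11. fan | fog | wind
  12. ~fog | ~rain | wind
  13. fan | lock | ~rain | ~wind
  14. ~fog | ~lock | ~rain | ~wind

Unsatisfiable

Case wind = True:
  (~fan | ~wind) forces fan = False.
  (fan | lock) forces lock = True.
  (~lock | ~rain | ~wind) forces rain = False.
  Clause (fan | rain | ~wind) is falsified — contradiction.
Case wind = False:
  Clause (wind) is falsified — contradiction.
Both cases fail, so the formula is unsatisfiable.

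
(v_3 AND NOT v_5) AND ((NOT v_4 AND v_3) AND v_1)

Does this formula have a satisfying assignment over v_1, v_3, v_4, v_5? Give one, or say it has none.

v_1: True, v_3: True, v_4: False, v_5: False

  v_3 AND NOT v_5 = True
    NOT v_5 = True
  (NOT v_4 AND v_3) AND v_1 = True
    NOT v_4 AND v_3 = True
      NOT v_4 = True
Both conjuncts True, so the formula holds.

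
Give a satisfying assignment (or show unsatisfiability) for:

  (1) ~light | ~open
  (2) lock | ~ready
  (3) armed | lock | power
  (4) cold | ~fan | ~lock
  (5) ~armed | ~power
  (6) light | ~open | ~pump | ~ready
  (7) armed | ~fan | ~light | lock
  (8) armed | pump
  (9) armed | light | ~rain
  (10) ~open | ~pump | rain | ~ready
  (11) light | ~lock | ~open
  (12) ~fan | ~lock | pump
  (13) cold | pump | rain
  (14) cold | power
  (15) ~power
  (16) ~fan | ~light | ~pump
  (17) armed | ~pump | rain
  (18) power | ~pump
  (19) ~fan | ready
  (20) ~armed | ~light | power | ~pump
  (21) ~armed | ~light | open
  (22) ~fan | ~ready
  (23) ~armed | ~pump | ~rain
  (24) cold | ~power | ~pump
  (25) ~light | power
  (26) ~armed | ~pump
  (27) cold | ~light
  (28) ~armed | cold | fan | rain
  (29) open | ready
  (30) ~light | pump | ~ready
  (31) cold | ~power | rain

cold=T, lock=F, rain=T, armed=T, fan=F, light=F, open=T, pump=F, power=F, ready=F

Unit clause (~power) forces power = False.
In (power | ~pump) only ~pump is left, so pump = False.
In (~light | power) only ~light is left, so light = False.
In (armed | pump) only armed is left, so armed = True.
In (cold | power) only cold is left, so cold = True.
Set lock = False.
  then (lock | ~ready) forces ready = False.
  then (~fan | ready) forces fan = False.
  then (open | ready) forces open = True.
Set rain = True.
All clauses satisfied.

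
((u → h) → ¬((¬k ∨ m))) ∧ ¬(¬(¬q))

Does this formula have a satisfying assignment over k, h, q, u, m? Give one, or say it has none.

k: True, h: True, q: False, u: False, m: False

  (u → h) → ¬((¬k ∨ m)) = True
    u → h = True
    ¬((¬k ∨ m)) = True
      ¬k ∨ m = False
        ¬k = False
  ¬(¬(¬q)) = True
    ¬(¬q) = False
      ¬q = True
Both conjuncts True, so the formula holds.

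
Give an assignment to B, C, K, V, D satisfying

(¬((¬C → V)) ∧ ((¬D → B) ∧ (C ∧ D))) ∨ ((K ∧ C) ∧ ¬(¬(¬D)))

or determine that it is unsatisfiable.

B: False; C: True; K: True; V: False; D: False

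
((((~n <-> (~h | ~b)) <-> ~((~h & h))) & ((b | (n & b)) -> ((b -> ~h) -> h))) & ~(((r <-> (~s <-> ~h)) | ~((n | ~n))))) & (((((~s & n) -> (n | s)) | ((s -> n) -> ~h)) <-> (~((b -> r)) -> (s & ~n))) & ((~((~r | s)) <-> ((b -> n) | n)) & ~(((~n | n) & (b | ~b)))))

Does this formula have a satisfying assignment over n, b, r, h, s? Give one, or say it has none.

Unsatisfiable — no assignment works.

The conjunct ~(((~n | n) & (b | ~b))) is unsatisfiable on its own:
  n=F, b=F: evaluates to False.
  n=F, b=T: evaluates to False.
  n=T, b=F: evaluates to False.
  n=T, b=T: evaluates to False.
So the whole conjunction is unsatisfiable.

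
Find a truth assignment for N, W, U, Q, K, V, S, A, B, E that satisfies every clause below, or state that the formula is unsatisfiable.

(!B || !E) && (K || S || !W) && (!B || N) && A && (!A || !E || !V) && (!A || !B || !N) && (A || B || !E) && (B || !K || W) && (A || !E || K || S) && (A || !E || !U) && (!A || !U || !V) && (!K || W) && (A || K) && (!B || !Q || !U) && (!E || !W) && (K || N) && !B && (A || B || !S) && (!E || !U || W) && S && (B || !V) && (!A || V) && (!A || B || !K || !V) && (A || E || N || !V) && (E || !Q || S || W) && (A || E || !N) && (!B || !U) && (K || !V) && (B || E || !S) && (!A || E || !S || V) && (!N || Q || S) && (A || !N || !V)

No satisfying assignment exists.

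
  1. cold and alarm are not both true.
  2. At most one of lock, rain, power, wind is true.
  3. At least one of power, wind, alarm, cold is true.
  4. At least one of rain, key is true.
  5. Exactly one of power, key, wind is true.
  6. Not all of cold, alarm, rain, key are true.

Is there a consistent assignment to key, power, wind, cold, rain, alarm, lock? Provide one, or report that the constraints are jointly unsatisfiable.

key = True, power = False, wind = False, cold = True, rain = True, alarm = False, lock = False

  (1) cold=T, alarm=F — not both ✓
  (2) {lock, rain, power, wind}: 1 true — at most one ✓
  (3) {power, wind, alarm, cold}: 1 true — at least one ✓
  (4) {rain, key}: 2 true — at least one ✓
  (5) {power, key, wind}: 1 true — exactly one ✓
  (6) {cold, alarm, rain, key}: 3/4 true — not all ✓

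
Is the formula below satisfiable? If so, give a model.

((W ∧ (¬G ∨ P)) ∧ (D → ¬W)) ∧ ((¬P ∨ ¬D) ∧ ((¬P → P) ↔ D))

D: False; P: False; W: True; G: False

  (W ∧ (¬G ∨ P)) ∧ (D → ¬W) = True
    W ∧ (¬G ∨ P) = True
      ¬G ∨ P = True
        ¬G = True
    D → ¬W = True
      ¬W = False
  (¬P ∨ ¬D) ∧ ((¬P → P) ↔ D) = True
    ¬P ∨ ¬D = True
      ¬P = True
      ¬D = True
    (¬P → P) ↔ D = True
      ¬P → P = False
        ¬P = True
Both conjuncts True, so the formula holds.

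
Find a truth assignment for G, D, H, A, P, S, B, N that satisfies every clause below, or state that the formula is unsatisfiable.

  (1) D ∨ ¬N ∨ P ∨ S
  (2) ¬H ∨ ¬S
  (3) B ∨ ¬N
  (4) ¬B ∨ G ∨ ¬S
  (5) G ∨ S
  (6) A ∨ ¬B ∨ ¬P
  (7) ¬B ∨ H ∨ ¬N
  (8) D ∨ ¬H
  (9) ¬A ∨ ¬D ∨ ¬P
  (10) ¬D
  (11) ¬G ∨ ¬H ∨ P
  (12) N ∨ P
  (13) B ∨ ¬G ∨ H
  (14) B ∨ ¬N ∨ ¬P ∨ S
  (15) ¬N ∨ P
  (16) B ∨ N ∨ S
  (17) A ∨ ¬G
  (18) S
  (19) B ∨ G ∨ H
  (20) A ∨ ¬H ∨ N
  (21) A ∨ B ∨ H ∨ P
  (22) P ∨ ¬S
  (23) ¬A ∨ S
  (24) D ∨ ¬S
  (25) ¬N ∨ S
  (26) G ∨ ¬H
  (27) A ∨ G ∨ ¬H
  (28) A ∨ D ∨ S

Unsatisfiable — no assignment works.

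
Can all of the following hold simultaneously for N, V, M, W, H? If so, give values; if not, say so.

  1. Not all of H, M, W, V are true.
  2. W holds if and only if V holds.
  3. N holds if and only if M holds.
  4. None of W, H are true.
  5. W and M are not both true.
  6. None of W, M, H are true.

N=F, V=F, M=F, W=F, H=F

  (1) {H, M, W, V}: 0/4 true — not all ✓
  (2) W=F, V=F — same ✓
  (3) N=F, M=F — same ✓
  (4) {W, H}: 0 true — none ✓
  (5) W=F, M=F — not both ✓
  (6) {W, M, H}: 0 true — none ✓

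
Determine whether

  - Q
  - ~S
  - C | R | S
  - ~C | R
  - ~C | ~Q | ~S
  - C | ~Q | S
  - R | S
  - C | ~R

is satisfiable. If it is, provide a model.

Q = True, S = False, C = True, R = True

Unit clause (Q) forces Q = True.
Unit clause (~S) forces S = False.
In (C | ~Q | S) only C is left, so C = True.
In (R | S) only R is left, so R = True.
All clauses satisfied.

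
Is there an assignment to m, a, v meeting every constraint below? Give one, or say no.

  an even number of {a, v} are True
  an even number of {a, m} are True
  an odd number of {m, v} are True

Adding constraints 1, 2, 3 mod 2: every variable appears an even number of times on the left, so the left side is 0.
But the right sides sum to 1 (mod 2). 0 ≠ 1 — the system is inconsistent.

UNSATISFIABLE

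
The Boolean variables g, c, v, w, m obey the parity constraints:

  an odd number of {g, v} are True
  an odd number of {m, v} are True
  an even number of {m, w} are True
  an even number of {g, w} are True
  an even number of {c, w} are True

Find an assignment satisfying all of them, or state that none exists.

g=T, c=T, v=F, w=T, m=T

{g, v}: 1 true → odd ✓
{m, v}: 1 true → odd ✓
{m, w}: 2 true → even ✓
{g, w}: 2 true → even ✓
{c, w}: 2 true → even ✓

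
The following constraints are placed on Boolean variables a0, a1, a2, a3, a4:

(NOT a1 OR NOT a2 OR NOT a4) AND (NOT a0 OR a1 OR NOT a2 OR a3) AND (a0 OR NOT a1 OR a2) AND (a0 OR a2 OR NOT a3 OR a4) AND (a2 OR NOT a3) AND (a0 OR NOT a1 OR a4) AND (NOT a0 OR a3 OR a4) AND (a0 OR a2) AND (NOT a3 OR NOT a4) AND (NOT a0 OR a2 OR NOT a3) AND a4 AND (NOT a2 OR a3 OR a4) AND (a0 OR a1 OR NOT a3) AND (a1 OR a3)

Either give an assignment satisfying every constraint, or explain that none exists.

Unit clause (a4) forces a4 = True.
In (NOT a3 OR NOT a4) only NOT a3 is left, so a3 = False.
In (a1 OR a3) only a1 is left, so a1 = True.
In (NOT a1 OR NOT a2 OR NOT a4) only NOT a2 is left, so a2 = False.
In (a0 OR NOT a1 OR a2) only a0 is left, so a0 = True.
All clauses satisfied.

a0 = True, a1 = True, a2 = False, a3 = False, a4 = True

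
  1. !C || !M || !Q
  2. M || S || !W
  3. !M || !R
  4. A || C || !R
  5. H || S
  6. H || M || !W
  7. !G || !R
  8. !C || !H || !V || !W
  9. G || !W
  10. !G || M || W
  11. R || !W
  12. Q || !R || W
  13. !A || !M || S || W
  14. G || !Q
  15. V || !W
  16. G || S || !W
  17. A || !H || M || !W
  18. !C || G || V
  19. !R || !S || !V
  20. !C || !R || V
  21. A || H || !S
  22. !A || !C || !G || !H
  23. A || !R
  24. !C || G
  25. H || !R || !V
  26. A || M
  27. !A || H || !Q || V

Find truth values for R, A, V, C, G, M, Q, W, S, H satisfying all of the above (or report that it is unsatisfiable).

R: False, A: False, V: False, C: False, G: True, M: True, Q: False, W: False, S: False, H: True

Try R = True:
  (!M || !R) forces M = False.
  (!G || !R) forces G = False.
  (G || !W) forces W = False.
  (Q || !R || W) forces Q = True.
  clause (G || !Q) is falsified — backtrack.
So R = False.
  then (R || !W) forces W = False.
Set A = False.
  then (A || M) forces M = True.
Set V = False.
Set C = False.
Set G = True.
Set Q = False.
Set S = False.
  then (H || S) forces H = True.
All clauses satisfied.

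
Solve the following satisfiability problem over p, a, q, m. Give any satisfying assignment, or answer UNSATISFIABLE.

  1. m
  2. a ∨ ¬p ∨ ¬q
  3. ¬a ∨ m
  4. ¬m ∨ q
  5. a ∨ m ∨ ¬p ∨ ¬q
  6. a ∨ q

Unit clause (m) forces m = True.
In (¬m ∨ q) only q is left, so q = True.
Set p = False.
Set a = True.
All clauses satisfied.

p = False, a = True, q = True, m = True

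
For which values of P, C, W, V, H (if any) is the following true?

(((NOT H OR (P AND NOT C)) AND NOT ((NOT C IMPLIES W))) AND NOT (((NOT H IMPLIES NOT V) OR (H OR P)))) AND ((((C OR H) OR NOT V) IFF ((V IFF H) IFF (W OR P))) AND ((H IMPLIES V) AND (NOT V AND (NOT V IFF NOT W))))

Unsatisfiable — no assignment works.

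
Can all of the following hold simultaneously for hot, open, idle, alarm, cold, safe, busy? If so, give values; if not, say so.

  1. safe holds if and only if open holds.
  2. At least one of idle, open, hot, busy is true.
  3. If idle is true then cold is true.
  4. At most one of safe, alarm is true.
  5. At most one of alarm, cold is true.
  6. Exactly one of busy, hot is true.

hot = False; open = False; idle = False; alarm = True; cold = False; safe = False; busy = True

  (1) safe=F, open=F — same ✓
  (2) {idle, open, hot, busy}: 1 true — at least one ✓
  (3) idle=F ⇒ cold: vacuous ✓
  (4) {safe, alarm}: 1 true — at most one ✓
  (5) {alarm, cold}: 1 true — at most one ✓
  (6) {busy, hot}: 1 true — exactly one ✓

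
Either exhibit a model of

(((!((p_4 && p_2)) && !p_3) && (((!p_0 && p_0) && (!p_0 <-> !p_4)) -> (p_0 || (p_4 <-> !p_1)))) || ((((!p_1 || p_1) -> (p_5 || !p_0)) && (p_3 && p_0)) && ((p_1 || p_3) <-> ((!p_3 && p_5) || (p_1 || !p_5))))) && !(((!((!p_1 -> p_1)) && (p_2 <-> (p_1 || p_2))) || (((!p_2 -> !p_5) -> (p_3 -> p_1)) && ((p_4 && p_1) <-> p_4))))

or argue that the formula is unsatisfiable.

Unsatisfiable

The conjunct !(((!((!p_1 -> p_1)) && (p_2 <-> (p_1 || p_2))) || (((!p_2 -> !p_5) -> (p_3 -> p_1)) && ((p_4 && p_1) <-> p_4)))) is unsatisfiable on its own:
  p_1 = True: simplifies to !((p_4 <-> p_4)).
    p_4 = True: this becomes !((True <-> True)) = False.
    p_4 = False: this becomes !((False <-> False)) = False.
  p_1 = False: simplifies to !(((p_2 <-> p_2) || (((!p_2 -> !p_5) -> !p_3) && !p_4))).
    p_2 = True: this becomes !((True || (!p_3 && !p_4))) = False.
    p_2 = False: this becomes !((True || ((!p_5 -> !p_3) && !p_4))) = False.
So the whole conjunction is unsatisfiable.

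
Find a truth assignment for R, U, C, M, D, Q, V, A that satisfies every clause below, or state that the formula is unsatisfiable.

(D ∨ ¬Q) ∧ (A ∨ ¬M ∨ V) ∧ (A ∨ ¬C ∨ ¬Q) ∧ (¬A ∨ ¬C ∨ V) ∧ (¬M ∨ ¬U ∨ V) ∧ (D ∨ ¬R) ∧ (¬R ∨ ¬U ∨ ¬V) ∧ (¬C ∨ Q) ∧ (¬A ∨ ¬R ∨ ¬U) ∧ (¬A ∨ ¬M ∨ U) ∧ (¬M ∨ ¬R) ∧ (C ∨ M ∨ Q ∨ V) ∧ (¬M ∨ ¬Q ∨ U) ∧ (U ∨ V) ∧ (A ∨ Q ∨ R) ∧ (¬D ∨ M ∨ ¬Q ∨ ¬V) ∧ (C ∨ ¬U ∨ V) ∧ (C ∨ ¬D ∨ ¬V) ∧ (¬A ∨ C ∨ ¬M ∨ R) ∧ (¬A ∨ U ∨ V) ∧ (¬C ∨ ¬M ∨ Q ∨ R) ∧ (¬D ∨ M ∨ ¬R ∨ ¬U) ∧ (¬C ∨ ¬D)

R = False, U = False, C = False, M = False, D = False, Q = False, V = True, A = True

Set R = False.
Set U = False.
  then (U ∨ V) forces V = True.
Set C = False.
  then (C ∨ ¬D ∨ ¬V) forces D = False.
  then (D ∨ ¬Q) forces Q = False.
  then (A ∨ Q ∨ R) forces A = True.
  then (¬A ∨ C ∨ ¬M ∨ R) forces M = False.
All clauses satisfied.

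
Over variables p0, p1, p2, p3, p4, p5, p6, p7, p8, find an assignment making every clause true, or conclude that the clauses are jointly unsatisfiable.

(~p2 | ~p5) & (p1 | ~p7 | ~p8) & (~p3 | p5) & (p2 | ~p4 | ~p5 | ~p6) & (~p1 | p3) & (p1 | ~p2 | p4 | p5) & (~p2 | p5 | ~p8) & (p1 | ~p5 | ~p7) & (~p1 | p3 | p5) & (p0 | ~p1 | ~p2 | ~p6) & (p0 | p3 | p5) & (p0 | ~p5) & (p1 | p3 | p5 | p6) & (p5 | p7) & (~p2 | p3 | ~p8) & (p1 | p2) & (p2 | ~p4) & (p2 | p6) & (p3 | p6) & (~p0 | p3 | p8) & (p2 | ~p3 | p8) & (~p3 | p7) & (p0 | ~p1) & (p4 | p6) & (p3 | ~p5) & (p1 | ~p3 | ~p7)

p0 = True, p1 = True, p2 = False, p3 = True, p4 = False, p5 = True, p6 = True, p7 = True, p8 = True

Try p0 = False:
  (p0 | ~p5) forces p5 = False.
  (~p3 | p5) forces p3 = False.
  clause (p0 | p3 | p5) is falsified — backtrack.
So p0 = True.
Set p1 = True.
  then (~p1 | p3) forces p3 = True.
  then (~p3 | p7) forces p7 = True.
  then (~p3 | p5) forces p5 = True.
  then (~p2 | ~p5) forces p2 = False.
  then (p2 | ~p4) forces p4 = False.
  then (p2 | p6) forces p6 = True.
  then (p2 | ~p3 | p8) forces p8 = True.
All clauses satisfied.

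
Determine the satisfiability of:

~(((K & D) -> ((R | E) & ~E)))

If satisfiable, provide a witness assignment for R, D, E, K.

R: False; D: True; E: False; K: True

  ~(((K & D) -> ((R | E) & ~E))) = True
    (K & D) -> ((R | E) & ~E) = False
      K & D = True
      (R | E) & ~E = False
        R | E = False
        ~E = True
The formula evaluates to True.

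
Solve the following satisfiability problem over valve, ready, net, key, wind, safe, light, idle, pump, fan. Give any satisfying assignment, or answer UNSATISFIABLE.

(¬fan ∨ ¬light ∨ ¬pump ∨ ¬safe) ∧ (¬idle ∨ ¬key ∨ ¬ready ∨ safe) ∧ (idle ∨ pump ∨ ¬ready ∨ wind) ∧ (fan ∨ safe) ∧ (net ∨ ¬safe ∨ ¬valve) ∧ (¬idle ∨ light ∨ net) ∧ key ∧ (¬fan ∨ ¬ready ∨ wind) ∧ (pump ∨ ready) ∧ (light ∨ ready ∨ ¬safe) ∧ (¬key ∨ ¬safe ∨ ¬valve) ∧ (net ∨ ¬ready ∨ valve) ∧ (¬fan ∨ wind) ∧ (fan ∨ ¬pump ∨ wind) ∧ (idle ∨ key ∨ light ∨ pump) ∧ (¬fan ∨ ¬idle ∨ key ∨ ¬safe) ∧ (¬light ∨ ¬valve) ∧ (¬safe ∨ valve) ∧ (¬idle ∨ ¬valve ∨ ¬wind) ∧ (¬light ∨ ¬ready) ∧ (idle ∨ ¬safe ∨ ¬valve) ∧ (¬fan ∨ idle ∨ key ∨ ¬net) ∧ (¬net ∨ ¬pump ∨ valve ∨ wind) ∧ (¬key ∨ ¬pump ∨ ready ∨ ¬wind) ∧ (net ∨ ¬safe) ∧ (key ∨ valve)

Unit clause (key) forces key = True.
Set valve = True.
  then (¬key ∨ ¬safe ∨ ¬valve) forces safe = False.
  then (¬light ∨ ¬valve) forces light = False.
  then (fan ∨ safe) forces fan = True.
  then (¬fan ∨ wind) forces wind = True.
  then (¬idle ∨ ¬valve ∨ ¬wind) forces idle = False.
Try ready = False:
  (pump ∨ ready) forces pump = True.
  clause (¬key ∨ ¬pump ∨ ready ∨ ¬wind) is falsified — backtrack.
So ready = True.
Set net = False.
Set pump = False.
All clauses satisfied.

valve: True, ready: True, net: False, key: True, wind: True, safe: False, light: False, idle: False, pump: False, fan: True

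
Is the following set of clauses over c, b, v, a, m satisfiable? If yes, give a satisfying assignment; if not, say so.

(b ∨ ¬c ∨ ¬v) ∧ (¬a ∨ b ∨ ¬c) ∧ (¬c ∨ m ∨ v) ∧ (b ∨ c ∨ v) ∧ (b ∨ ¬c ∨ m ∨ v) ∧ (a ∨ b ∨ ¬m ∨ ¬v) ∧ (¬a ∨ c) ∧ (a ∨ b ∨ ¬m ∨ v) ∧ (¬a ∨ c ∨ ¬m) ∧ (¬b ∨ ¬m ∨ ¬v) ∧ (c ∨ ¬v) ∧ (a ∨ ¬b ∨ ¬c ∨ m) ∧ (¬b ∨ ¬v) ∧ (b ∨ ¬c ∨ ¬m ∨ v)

c: True, b: True, v: False, a: False, m: True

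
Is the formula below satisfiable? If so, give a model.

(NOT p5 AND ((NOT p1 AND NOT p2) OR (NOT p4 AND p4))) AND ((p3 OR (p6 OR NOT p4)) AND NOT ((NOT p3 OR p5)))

p1 = False, p2 = False, p3 = True, p4 = False, p5 = False, p6 = True

  NOT p5 AND ((NOT p1 AND NOT p2) OR (NOT p4 AND p4)) = True
    NOT p5 = True
    (NOT p1 AND NOT p2) OR (NOT p4 AND p4) = True
      NOT p1 AND NOT p2 = True
        NOT p1 = True
        NOT p2 = True
      NOT p4 AND p4 = False
        NOT p4 = True
  (p3 OR (p6 OR NOT p4)) AND NOT ((NOT p3 OR p5)) = True
    p3 OR (p6 OR NOT p4) = True
      p6 OR NOT p4 = True
        NOT p4 = True
    NOT ((NOT p3 OR p5)) = True
      NOT p3 OR p5 = False
        NOT p3 = False
Both conjuncts True, so the formula holds.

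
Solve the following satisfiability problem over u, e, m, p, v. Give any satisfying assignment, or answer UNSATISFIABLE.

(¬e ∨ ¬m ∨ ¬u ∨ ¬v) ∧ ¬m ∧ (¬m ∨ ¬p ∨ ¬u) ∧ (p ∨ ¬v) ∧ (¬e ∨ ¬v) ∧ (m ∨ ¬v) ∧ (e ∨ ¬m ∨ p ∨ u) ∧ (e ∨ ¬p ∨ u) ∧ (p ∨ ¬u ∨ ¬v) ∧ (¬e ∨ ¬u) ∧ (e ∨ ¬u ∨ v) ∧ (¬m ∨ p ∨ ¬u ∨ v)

u=F, e=T, m=F, p=T, v=F

Unit clause (¬m) forces m = False.
In (m ∨ ¬v) only ¬v is left, so v = False.
Try u = True:
  (¬e ∨ ¬u) forces e = False.
  clause (e ∨ ¬u ∨ v) is falsified — backtrack.
So u = False.
Set e = True.
Set p = True.
All clauses satisfied.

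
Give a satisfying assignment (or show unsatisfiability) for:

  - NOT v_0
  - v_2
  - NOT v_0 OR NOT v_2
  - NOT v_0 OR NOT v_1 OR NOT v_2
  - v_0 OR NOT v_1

Unit clause (NOT v_0) forces v_0 = False.
Unit clause (v_2) forces v_2 = True.
In (v_0 OR NOT v_1) only NOT v_1 is left, so v_1 = False.
All clauses satisfied.

v_0 = False, v_1 = False, v_2 = True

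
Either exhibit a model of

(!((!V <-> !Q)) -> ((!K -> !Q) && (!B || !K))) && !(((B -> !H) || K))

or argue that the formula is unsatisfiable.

V: True, K: False, H: True, B: True, Q: True

  !((!V <-> !Q)) -> ((!K -> !Q) && (!B || !K)) = True
    !((!V <-> !Q)) = False
      !V <-> !Q = True
        !V = False
        !Q = False
    (!K -> !Q) && (!B || !K) = False
      !K -> !Q = False
        !K = True
        !Q = False
      !B || !K = True
        !B = False
        !K = True
  !(((B -> !H) || K)) = True
    (B -> !H) || K = False
      B -> !H = False
        !H = False
Both conjuncts True, so the formula holds.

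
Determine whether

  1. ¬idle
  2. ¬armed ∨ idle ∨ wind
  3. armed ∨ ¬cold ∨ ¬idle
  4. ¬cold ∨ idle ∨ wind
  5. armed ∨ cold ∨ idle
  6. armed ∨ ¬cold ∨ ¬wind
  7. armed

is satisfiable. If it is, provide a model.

Unit clause (¬idle) forces idle = False.
Unit clause (armed) forces armed = True.
In (¬armed ∨ idle ∨ wind) only wind is left, so wind = True.
Set cold = True.
Check each clause:
  (¬idle): ¬idle holds.
  (¬armed ∨ idle ∨ wind): wind holds.
  (armed ∨ ¬cold ∨ ¬idle): armed holds.
  (¬cold ∨ idle ∨ wind): wind holds.
  (armed ∨ cold ∨ idle): armed holds.
  (armed ∨ ¬cold ∨ ¬wind): armed holds.
  (armed): armed holds.
All clauses satisfied.

idle: False; wind: True; cold: True; armed: True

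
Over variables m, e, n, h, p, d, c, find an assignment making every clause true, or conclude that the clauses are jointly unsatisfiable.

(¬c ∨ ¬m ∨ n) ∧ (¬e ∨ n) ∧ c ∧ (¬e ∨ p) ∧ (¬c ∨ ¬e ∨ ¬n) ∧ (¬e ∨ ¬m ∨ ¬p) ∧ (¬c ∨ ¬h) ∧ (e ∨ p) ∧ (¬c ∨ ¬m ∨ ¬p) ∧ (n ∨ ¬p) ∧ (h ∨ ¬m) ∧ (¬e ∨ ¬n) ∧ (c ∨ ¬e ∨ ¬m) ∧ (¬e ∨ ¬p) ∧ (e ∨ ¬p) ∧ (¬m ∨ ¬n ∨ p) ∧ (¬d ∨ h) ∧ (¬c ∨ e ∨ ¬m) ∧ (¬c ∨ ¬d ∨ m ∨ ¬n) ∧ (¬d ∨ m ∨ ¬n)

Case e = True:
  (¬e ∨ n) forces n = True.
  Clause (¬e ∨ ¬n) is falsified — contradiction.
Case e = False:
  (c) forces c = True.
  (¬c ∨ ¬h) forces h = False.
  (e ∨ p) forces p = True.
  Clause (e ∨ ¬p) is falsified — contradiction.
Both cases fail, so the formula is unsatisfiable.

The formula is unsatisfiable.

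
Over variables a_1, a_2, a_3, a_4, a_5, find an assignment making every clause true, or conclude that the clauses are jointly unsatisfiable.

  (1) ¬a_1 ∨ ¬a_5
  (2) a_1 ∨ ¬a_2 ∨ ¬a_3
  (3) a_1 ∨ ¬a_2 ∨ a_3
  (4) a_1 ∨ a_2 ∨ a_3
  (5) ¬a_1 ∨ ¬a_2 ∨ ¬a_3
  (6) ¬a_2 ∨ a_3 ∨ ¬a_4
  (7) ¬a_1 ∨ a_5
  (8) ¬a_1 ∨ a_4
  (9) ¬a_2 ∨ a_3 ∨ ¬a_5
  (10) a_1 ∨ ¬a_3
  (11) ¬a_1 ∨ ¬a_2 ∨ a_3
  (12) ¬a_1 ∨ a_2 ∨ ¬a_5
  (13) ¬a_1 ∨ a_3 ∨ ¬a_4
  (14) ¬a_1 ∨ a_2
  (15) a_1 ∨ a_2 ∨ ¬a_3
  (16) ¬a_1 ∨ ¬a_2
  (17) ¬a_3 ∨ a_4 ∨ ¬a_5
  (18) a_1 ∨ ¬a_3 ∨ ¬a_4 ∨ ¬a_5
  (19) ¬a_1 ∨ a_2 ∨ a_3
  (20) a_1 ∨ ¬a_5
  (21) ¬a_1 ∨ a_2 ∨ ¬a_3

Unsatisfiable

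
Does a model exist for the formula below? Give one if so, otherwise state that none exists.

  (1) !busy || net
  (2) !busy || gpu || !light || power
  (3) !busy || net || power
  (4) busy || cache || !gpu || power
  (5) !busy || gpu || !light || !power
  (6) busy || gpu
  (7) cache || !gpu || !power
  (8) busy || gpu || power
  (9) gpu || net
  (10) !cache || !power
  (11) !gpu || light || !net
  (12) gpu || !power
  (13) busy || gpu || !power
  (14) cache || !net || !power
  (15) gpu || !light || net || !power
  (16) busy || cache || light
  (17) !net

Unit clause (!net) forces net = False.
In (!busy || net) only !busy is left, so busy = False.
In (busy || gpu) only gpu is left, so gpu = True.
Try cache = False:
  (busy || cache || !gpu || power) forces power = True.
  clause (cache || !gpu || !power) is falsified — backtrack.
So cache = True.
  then (!cache || !power) forces power = False.
Set light = False.
All clauses satisfied.

net = False, gpu = True, busy = False, cache = True, light = False, power = False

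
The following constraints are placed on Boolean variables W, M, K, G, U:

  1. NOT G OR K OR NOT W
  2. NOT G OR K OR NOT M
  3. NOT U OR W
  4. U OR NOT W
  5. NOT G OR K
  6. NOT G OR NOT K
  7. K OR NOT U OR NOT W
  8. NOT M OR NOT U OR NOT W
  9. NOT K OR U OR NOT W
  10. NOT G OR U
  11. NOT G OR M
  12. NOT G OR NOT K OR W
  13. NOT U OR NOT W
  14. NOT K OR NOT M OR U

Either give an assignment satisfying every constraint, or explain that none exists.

Try W = True:
  (U OR NOT W) forces U = True.
  clause (NOT U OR NOT W) is falsified — backtrack.
So W = False.
  then (NOT U OR W) forces U = False.
  then (NOT G OR U) forces G = False.
Set M = False.
Set K = False.
All clauses satisfied.

W=F, M=F, K=F, G=F, U=F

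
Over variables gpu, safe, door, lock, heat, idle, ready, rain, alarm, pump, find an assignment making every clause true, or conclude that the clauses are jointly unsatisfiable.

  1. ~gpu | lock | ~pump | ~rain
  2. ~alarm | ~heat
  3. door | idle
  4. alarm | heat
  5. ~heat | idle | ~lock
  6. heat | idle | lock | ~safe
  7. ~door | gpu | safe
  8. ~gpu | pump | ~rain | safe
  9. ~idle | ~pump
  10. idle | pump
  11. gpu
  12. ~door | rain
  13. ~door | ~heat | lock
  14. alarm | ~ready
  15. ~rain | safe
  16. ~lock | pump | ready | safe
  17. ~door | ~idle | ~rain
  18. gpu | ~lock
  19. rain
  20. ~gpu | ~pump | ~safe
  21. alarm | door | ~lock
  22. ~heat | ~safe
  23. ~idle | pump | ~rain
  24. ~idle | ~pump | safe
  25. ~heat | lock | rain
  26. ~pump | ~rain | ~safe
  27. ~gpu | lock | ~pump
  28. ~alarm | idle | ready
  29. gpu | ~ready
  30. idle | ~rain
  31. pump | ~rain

The formula is unsatisfiable.

Case gpu = True:
  (rain) forces rain = True.
  (~rain | safe) forces safe = True.
  (~gpu | ~pump | ~safe) forces pump = False.
  Clause (pump | ~rain) is falsified — contradiction.
Case gpu = False:
  Clause (gpu) is falsified — contradiction.
Both cases fail, so the formula is unsatisfiable.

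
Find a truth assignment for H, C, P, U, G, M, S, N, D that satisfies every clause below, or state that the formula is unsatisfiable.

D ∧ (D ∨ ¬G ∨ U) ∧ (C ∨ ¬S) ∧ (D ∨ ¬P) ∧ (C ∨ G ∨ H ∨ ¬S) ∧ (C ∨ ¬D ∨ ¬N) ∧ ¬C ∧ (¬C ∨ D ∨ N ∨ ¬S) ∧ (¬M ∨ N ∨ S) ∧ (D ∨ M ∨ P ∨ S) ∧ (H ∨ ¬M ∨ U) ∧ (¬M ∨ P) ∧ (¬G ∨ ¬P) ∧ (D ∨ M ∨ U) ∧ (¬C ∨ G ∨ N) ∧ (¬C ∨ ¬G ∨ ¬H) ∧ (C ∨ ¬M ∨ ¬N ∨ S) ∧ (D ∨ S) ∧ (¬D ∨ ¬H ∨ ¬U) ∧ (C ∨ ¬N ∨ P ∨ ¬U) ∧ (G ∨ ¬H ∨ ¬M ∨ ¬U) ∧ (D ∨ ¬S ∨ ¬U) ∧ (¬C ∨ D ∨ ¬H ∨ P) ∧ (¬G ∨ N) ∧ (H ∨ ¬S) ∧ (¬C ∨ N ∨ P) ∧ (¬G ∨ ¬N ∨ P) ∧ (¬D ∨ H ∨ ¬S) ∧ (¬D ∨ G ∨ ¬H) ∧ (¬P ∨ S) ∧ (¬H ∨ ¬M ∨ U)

Unit clause (D) forces D = True.
Unit clause (¬C) forces C = False.
In (C ∨ ¬S) only ¬S is left, so S = False.
In (C ∨ ¬D ∨ ¬N) only ¬N is left, so N = False.
In (¬M ∨ N ∨ S) only ¬M is left, so M = False.
In (¬G ∨ N) only ¬G is left, so G = False.
In (¬D ∨ G ∨ ¬H) only ¬H is left, so H = False.
In (¬P ∨ S) only ¬P is left, so P = False.
Set U = True.
All clauses satisfied.

H = False, C = False, P = False, U = True, G = False, M = False, S = False, N = False, D = True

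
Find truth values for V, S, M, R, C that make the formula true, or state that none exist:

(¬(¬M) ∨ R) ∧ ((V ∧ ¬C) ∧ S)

V = True; S = True; M = False; R = True; C = False

  ¬(¬M) ∨ R = True
    ¬(¬M) = False
      ¬M = True
  (V ∧ ¬C) ∧ S = True
    V ∧ ¬C = True
      ¬C = True
Both conjuncts True, so the formula holds.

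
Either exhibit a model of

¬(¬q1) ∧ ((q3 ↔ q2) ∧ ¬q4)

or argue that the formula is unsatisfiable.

q1=T; q2=F; q3=F; q4=F

  ¬(¬q1) = True
    ¬q1 = False
  (q3 ↔ q2) ∧ ¬q4 = True
    q3 ↔ q2 = True
    ¬q4 = True
Both conjuncts True, so the formula holds.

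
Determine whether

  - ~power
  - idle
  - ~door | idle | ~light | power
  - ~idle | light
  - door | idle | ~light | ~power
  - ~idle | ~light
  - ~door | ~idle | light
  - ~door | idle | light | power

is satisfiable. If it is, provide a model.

Case idle = True:
  (~power) forces power = False.
  (~idle | light) forces light = True.
  Clause (~idle | ~light) is falsified — contradiction.
Case idle = False:
  Clause (idle) is falsified — contradiction.
Both cases fail, so the formula is unsatisfiable.

UNSATISFIABLE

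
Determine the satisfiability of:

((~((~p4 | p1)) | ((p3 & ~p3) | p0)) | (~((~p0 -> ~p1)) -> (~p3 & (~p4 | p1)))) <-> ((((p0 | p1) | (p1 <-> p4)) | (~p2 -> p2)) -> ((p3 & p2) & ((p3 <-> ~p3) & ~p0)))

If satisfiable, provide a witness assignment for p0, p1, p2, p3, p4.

p0: False; p1: False; p2: False; p3: False; p4: True

  ((~((~p4 | p1)) | ((p3 & ~p3) | p0)) | (~((~p0 -> ~p1)) -> (~p3 & (~p4 | p1)))) <-> ((((p0 | p1) | (p1 <-> p4)) | (~p2 -> p2)) -> ((p3 & p2) & ((p3 <-> ~p3) & ~p0))) = True
    (~((~p4 | p1)) | ((p3 & ~p3) | p0)) | (~((~p0 -> ~p1)) -> (~p3 & (~p4 | p1))) = True
      ~((~p4 | p1)) | ((p3 & ~p3) | p0) = True
        ~((~p4 | p1)) = True
          ~p4 | p1 = False
            ~p4 = False
        (p3 & ~p3) | p0 = False
          p3 & ~p3 = False
            ~p3 = True
      ~((~p0 -> ~p1)) -> (~p3 & (~p4 | p1)) = True
        ~((~p0 -> ~p1)) = False
          ~p0 -> ~p1 = True
            ~p0 = True
            ~p1 = True
        ~p3 & (~p4 | p1) = False
          ~p3 = True
          ~p4 | p1 = False
            ~p4 = False
    (((p0 | p1) | (p1 <-> p4)) | (~p2 -> p2)) -> ((p3 & p2) & ((p3 <-> ~p3) & ~p0)) = True
      ((p0 | p1) | (p1 <-> p4)) | (~p2 -> p2) = False
        (p0 | p1) | (p1 <-> p4) = False
          p0 | p1 = False
          p1 <-> p4 = False
        ~p2 -> p2 = False
          ~p2 = True
      (p3 & p2) & ((p3 <-> ~p3) & ~p0) = False
        p3 & p2 = False
        (p3 <-> ~p3) & ~p0 = False
          p3 <-> ~p3 = False
            ~p3 = True
          ~p0 = True
The formula evaluates to True.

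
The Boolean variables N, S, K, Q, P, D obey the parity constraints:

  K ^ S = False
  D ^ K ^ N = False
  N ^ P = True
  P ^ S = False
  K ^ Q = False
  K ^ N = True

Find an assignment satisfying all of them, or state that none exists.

N = True, S = False, K = False, Q = False, P = False, D = True

K ^ S = F ^ F = False ✓
D ^ K ^ N = T ^ F ^ T = False ✓
N ^ P = T ^ F = True ✓
P ^ S = F ^ F = False ✓
K ^ Q = F ^ F = False ✓
K ^ N = F ^ T = True ✓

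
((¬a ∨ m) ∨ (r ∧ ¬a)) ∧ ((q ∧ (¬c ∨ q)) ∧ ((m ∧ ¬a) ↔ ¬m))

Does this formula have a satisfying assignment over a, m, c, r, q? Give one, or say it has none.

a = True, m = True, c = True, r = False, q = True

  (¬a ∨ m) ∨ (r ∧ ¬a) = True
    ¬a ∨ m = True
      ¬a = False
    r ∧ ¬a = False
      ¬a = False
  (q ∧ (¬c ∨ q)) ∧ ((m ∧ ¬a) ↔ ¬m) = True
    q ∧ (¬c ∨ q) = True
      ¬c ∨ q = True
        ¬c = False
    (m ∧ ¬a) ↔ ¬m = True
      m ∧ ¬a = False
        ¬a = False
      ¬m = False
Both conjuncts True, so the formula holds.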